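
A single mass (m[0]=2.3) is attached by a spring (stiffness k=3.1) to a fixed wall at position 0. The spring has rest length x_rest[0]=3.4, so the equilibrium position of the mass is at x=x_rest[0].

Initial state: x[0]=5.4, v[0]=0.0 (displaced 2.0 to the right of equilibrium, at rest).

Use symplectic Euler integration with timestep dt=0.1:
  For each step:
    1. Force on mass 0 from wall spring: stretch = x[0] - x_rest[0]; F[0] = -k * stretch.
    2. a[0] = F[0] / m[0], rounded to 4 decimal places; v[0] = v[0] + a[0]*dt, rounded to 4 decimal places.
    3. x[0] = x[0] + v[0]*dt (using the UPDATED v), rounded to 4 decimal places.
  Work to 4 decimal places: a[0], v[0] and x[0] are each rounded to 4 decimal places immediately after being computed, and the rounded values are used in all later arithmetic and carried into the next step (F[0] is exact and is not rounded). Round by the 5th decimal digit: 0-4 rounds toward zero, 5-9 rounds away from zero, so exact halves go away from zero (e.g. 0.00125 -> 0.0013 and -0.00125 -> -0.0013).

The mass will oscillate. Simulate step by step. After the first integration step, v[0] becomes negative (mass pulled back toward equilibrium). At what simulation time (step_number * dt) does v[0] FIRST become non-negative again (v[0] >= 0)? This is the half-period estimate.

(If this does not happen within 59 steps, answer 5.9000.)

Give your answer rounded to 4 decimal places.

Answer: 2.8000

Derivation:
Step 0: x=[5.4000] v=[0.0000]
Step 1: x=[5.3730] v=[-0.2696]
Step 2: x=[5.3195] v=[-0.5355]
Step 3: x=[5.2401] v=[-0.7942]
Step 4: x=[5.1359] v=[-1.0422]
Step 5: x=[5.0083] v=[-1.2762]
Step 6: x=[4.8590] v=[-1.4930]
Step 7: x=[4.6900] v=[-1.6897]
Step 8: x=[4.5036] v=[-1.8636]
Step 9: x=[4.3024] v=[-2.0124]
Step 10: x=[4.0890] v=[-2.1340]
Step 11: x=[3.8663] v=[-2.2269]
Step 12: x=[3.6373] v=[-2.2898]
Step 13: x=[3.4051] v=[-2.3218]
Step 14: x=[3.1729] v=[-2.3225]
Step 15: x=[2.9437] v=[-2.2919]
Step 16: x=[2.7207] v=[-2.2304]
Step 17: x=[2.5068] v=[-2.1388]
Step 18: x=[2.3050] v=[-2.0184]
Step 19: x=[2.1179] v=[-1.8708]
Step 20: x=[1.9481] v=[-1.6980]
Step 21: x=[1.7979] v=[-1.5023]
Step 22: x=[1.6693] v=[-1.2864]
Step 23: x=[1.5640] v=[-1.0531]
Step 24: x=[1.4834] v=[-0.8056]
Step 25: x=[1.4287] v=[-0.5473]
Step 26: x=[1.4005] v=[-0.2816]
Step 27: x=[1.3993] v=[-0.0121]
Step 28: x=[1.4251] v=[0.2576]
First v>=0 after going negative at step 28, time=2.8000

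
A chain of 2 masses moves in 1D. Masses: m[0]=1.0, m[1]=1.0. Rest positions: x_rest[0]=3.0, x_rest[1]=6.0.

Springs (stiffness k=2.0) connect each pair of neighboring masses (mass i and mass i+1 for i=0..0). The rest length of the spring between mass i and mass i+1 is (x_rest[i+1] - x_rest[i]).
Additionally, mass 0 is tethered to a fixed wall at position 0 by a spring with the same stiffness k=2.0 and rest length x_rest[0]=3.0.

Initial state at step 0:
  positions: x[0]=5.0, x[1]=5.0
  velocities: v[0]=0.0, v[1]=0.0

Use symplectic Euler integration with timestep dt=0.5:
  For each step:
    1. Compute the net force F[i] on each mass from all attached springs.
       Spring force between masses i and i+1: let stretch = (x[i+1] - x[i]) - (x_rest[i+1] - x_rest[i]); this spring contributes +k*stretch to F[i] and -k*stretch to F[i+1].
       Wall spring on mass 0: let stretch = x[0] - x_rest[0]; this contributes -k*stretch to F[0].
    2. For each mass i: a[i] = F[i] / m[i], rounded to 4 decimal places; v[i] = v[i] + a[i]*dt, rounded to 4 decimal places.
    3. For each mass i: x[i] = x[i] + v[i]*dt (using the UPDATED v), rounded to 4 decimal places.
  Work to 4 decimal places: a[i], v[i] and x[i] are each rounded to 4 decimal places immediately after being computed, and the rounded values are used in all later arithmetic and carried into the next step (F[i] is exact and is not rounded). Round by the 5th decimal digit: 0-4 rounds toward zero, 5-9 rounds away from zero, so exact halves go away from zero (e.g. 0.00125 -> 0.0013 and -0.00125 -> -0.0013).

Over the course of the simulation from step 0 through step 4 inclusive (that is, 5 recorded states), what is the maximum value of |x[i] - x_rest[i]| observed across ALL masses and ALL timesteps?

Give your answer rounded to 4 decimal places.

Step 0: x=[5.0000 5.0000] v=[0.0000 0.0000]
Step 1: x=[2.5000 6.5000] v=[-5.0000 3.0000]
Step 2: x=[0.7500 7.5000] v=[-3.5000 2.0000]
Step 3: x=[2.0000 6.6250] v=[2.5000 -1.7500]
Step 4: x=[4.5625 4.9375] v=[5.1250 -3.3750]
Max displacement = 2.2500

Answer: 2.2500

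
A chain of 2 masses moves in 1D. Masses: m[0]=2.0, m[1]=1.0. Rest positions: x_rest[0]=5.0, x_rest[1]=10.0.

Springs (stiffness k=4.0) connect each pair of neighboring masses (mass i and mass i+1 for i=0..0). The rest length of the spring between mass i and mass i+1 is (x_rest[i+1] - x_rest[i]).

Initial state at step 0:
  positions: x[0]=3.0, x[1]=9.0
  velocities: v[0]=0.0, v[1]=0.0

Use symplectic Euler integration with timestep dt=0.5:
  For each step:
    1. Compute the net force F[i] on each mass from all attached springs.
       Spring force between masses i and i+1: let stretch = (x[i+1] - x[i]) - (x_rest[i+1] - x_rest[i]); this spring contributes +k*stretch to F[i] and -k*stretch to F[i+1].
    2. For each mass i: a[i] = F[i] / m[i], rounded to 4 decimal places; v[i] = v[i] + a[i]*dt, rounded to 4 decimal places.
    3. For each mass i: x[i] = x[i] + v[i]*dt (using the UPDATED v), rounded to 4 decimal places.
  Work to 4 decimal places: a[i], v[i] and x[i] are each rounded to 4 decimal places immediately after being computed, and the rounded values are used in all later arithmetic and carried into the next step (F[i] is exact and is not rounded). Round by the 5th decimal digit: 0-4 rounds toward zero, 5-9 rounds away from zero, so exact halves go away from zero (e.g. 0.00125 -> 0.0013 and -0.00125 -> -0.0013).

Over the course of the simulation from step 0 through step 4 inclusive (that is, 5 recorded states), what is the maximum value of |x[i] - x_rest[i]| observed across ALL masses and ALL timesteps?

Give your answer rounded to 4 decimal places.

Answer: 2.5000

Derivation:
Step 0: x=[3.0000 9.0000] v=[0.0000 0.0000]
Step 1: x=[3.5000 8.0000] v=[1.0000 -2.0000]
Step 2: x=[3.7500 7.5000] v=[0.5000 -1.0000]
Step 3: x=[3.3750 8.2500] v=[-0.7500 1.5000]
Step 4: x=[2.9375 9.1250] v=[-0.8750 1.7500]
Max displacement = 2.5000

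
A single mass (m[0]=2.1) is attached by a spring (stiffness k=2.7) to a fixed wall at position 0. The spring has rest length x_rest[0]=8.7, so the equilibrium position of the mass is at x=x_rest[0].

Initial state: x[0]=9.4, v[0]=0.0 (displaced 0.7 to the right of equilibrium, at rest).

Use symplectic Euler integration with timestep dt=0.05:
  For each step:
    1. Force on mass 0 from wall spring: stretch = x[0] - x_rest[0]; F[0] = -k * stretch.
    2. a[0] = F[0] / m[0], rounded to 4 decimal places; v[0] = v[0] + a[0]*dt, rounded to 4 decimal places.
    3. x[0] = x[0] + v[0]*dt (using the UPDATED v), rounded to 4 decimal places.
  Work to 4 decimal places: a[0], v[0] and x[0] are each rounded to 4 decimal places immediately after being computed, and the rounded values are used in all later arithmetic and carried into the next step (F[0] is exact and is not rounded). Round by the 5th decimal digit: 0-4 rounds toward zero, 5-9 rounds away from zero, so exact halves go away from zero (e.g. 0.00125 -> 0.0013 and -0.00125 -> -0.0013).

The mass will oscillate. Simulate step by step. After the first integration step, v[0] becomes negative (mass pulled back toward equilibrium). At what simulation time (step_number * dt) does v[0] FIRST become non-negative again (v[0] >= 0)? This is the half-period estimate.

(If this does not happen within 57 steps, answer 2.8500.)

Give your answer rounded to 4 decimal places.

Answer: 2.8000

Derivation:
Step 0: x=[9.4000] v=[0.0000]
Step 1: x=[9.3978] v=[-0.0450]
Step 2: x=[9.3933] v=[-0.0899]
Step 3: x=[9.3866] v=[-0.1345]
Step 4: x=[9.3777] v=[-0.1786]
Step 5: x=[9.3666] v=[-0.2222]
Step 6: x=[9.3533] v=[-0.2651]
Step 7: x=[9.3379] v=[-0.3071]
Step 8: x=[9.3205] v=[-0.3481]
Step 9: x=[9.3011] v=[-0.3880]
Step 10: x=[9.2798] v=[-0.4266]
Step 11: x=[9.2566] v=[-0.4639]
Step 12: x=[9.2316] v=[-0.4997]
Step 13: x=[9.2049] v=[-0.5339]
Step 14: x=[9.1766] v=[-0.5664]
Step 15: x=[9.1468] v=[-0.5970]
Step 16: x=[9.1155] v=[-0.6257]
Step 17: x=[9.0829] v=[-0.6524]
Step 18: x=[9.0491] v=[-0.6770]
Step 19: x=[9.0141] v=[-0.6994]
Step 20: x=[8.9781] v=[-0.7196]
Step 21: x=[8.9412] v=[-0.7375]
Step 22: x=[8.9036] v=[-0.7530]
Step 23: x=[8.8653] v=[-0.7661]
Step 24: x=[8.8265] v=[-0.7767]
Step 25: x=[8.7873] v=[-0.7848]
Step 26: x=[8.7478] v=[-0.7904]
Step 27: x=[8.7081] v=[-0.7935]
Step 28: x=[8.6684] v=[-0.7940]
Step 29: x=[8.6288] v=[-0.7920]
Step 30: x=[8.5894] v=[-0.7874]
Step 31: x=[8.5504] v=[-0.7803]
Step 32: x=[8.5119] v=[-0.7707]
Step 33: x=[8.4740] v=[-0.7586]
Step 34: x=[8.4368] v=[-0.7441]
Step 35: x=[8.4004] v=[-0.7272]
Step 36: x=[8.3650] v=[-0.7079]
Step 37: x=[8.3307] v=[-0.6864]
Step 38: x=[8.2976] v=[-0.6627]
Step 39: x=[8.2658] v=[-0.6368]
Step 40: x=[8.2354] v=[-0.6089]
Step 41: x=[8.2065] v=[-0.5790]
Step 42: x=[8.1791] v=[-0.5473]
Step 43: x=[8.1534] v=[-0.5138]
Step 44: x=[8.1295] v=[-0.4787]
Step 45: x=[8.1074] v=[-0.4420]
Step 46: x=[8.0872] v=[-0.4039]
Step 47: x=[8.0690] v=[-0.3645]
Step 48: x=[8.0528] v=[-0.3239]
Step 49: x=[8.0387] v=[-0.2823]
Step 50: x=[8.0267] v=[-0.2398]
Step 51: x=[8.0169] v=[-0.1965]
Step 52: x=[8.0093] v=[-0.1526]
Step 53: x=[8.0039] v=[-0.1082]
Step 54: x=[8.0007] v=[-0.0635]
Step 55: x=[7.9998] v=[-0.0185]
Step 56: x=[8.0011] v=[0.0265]
First v>=0 after going negative at step 56, time=2.8000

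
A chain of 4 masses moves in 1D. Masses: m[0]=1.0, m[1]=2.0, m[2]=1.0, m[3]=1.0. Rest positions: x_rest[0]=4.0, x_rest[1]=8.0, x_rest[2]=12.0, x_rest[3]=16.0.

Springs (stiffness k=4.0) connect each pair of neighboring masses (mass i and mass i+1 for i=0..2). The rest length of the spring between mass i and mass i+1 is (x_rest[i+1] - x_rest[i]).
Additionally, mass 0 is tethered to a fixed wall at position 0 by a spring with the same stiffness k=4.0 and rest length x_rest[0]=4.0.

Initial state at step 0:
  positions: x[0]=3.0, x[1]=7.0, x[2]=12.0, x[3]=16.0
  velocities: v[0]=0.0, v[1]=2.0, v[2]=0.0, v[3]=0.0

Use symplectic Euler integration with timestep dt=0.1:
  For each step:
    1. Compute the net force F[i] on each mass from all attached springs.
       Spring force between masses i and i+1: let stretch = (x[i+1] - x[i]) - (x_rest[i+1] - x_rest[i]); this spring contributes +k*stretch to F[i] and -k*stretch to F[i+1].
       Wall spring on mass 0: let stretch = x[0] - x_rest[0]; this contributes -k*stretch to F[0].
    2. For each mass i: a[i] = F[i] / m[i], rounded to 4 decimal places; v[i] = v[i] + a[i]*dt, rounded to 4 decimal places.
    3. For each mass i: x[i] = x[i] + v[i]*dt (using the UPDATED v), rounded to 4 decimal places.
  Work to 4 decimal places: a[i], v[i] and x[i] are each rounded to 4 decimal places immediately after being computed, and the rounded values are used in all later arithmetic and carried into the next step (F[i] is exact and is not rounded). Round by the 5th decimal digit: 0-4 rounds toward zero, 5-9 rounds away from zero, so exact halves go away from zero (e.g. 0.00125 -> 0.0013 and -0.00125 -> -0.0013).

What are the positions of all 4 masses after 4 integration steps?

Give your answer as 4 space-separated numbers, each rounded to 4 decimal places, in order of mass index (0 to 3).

Step 0: x=[3.0000 7.0000 12.0000 16.0000] v=[0.0000 2.0000 0.0000 0.0000]
Step 1: x=[3.0400 7.2200 11.9600 16.0000] v=[0.4000 2.2000 -0.4000 0.0000]
Step 2: x=[3.1256 7.4512 11.8920 15.9984] v=[0.8560 2.3120 -0.6800 -0.0160]
Step 3: x=[3.2592 7.6847 11.8106 15.9925] v=[1.3360 2.3350 -0.8138 -0.0586]
Step 4: x=[3.4395 7.9122 11.7315 15.9794] v=[1.8025 2.2751 -0.7914 -0.1314]

Answer: 3.4395 7.9122 11.7315 15.9794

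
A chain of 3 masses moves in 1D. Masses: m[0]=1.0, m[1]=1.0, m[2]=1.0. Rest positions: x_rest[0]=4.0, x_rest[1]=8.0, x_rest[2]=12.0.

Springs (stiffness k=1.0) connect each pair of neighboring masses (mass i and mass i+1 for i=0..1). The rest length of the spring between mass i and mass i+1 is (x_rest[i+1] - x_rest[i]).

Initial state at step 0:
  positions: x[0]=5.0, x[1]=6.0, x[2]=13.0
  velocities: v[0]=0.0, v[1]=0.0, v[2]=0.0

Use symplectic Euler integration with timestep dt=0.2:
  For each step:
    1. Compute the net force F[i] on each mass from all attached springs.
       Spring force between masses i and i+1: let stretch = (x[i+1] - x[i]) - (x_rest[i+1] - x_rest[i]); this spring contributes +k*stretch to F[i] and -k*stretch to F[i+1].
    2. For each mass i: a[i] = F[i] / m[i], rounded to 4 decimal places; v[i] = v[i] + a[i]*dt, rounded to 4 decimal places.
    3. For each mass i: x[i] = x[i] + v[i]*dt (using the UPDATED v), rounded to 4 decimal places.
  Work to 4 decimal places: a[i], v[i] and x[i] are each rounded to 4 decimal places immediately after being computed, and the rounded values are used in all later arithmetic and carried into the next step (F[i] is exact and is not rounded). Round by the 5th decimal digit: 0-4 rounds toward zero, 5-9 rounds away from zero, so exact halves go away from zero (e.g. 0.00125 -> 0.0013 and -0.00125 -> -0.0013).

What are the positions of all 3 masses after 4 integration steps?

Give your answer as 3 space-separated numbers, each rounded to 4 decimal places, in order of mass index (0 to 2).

Answer: 4.0041 7.9918 12.0041

Derivation:
Step 0: x=[5.0000 6.0000 13.0000] v=[0.0000 0.0000 0.0000]
Step 1: x=[4.8800 6.2400 12.8800] v=[-0.6000 1.2000 -0.6000]
Step 2: x=[4.6544 6.6912 12.6544] v=[-1.1280 2.2560 -1.1280]
Step 3: x=[4.3503 7.2995 12.3503] v=[-1.5206 3.0413 -1.5206]
Step 4: x=[4.0041 7.9918 12.0041] v=[-1.7308 3.4616 -1.7308]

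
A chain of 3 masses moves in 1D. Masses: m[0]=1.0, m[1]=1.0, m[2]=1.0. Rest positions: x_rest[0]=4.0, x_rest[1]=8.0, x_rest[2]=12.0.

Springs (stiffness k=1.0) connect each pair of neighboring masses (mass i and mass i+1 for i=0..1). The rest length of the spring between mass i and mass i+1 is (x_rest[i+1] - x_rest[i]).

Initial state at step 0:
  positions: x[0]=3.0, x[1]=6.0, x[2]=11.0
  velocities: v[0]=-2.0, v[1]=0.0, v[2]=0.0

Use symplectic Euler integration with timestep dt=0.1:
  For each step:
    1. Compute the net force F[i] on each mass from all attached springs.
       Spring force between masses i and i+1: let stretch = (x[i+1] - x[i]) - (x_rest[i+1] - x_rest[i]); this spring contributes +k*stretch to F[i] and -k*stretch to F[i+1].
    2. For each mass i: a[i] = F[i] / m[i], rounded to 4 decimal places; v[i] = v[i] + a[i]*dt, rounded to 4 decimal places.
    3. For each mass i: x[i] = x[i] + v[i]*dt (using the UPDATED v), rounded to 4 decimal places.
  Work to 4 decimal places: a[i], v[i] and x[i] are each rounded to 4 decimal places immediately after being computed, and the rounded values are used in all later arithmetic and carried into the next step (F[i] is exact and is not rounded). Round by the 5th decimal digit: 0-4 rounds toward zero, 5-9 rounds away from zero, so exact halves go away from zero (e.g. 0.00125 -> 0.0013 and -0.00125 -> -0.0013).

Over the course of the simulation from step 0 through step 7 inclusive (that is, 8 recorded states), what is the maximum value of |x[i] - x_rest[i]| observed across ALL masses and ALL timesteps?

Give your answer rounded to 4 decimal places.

Step 0: x=[3.0000 6.0000 11.0000] v=[-2.0000 0.0000 0.0000]
Step 1: x=[2.7900 6.0200 10.9900] v=[-2.1000 0.2000 -0.1000]
Step 2: x=[2.5723 6.0574 10.9703] v=[-2.1770 0.3740 -0.1970]
Step 3: x=[2.3495 6.1091 10.9415] v=[-2.2285 0.5168 -0.2883]
Step 4: x=[2.1243 6.1715 10.9044] v=[-2.2525 0.6241 -0.3715]
Step 5: x=[1.8995 6.2408 10.8599] v=[-2.2478 0.6927 -0.4448]
Step 6: x=[1.6781 6.3129 10.8092] v=[-2.2137 0.7205 -0.5067]
Step 7: x=[1.4631 6.3836 10.7536] v=[-2.1502 0.7067 -0.5563]
Max displacement = 2.5369

Answer: 2.5369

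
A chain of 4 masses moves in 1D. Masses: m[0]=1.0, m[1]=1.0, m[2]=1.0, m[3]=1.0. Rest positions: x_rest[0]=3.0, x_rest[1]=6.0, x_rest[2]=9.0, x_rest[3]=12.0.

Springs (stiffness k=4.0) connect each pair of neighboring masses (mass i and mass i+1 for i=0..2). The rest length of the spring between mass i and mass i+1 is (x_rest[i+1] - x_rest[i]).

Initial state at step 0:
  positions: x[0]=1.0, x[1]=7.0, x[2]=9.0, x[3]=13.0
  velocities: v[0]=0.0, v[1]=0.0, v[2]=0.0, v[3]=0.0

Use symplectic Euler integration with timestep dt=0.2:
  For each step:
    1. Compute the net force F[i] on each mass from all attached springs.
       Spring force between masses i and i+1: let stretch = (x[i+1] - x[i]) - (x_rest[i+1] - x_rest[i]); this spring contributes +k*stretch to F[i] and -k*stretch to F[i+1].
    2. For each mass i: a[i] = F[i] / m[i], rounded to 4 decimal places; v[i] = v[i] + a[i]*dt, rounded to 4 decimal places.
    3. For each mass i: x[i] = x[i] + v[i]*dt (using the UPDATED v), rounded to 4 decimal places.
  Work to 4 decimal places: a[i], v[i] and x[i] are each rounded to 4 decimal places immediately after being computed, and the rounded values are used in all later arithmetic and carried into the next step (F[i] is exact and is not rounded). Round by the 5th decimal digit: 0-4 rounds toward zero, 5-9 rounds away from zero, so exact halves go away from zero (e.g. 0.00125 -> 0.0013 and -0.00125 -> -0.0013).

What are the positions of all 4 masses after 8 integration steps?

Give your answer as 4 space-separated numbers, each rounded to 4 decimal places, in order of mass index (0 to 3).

Step 0: x=[1.0000 7.0000 9.0000 13.0000] v=[0.0000 0.0000 0.0000 0.0000]
Step 1: x=[1.4800 6.3600 9.3200 12.8400] v=[2.4000 -3.2000 1.6000 -0.8000]
Step 2: x=[2.2608 5.4128 9.7296 12.5968] v=[3.9040 -4.7360 2.0480 -1.2160]
Step 3: x=[3.0659 4.6520 9.9073 12.3748] v=[4.0256 -3.8042 0.8883 -1.1098]
Step 4: x=[3.6448 4.4782 9.6389 12.2380] v=[2.8945 -0.8688 -1.3419 -0.6838]
Step 5: x=[3.8770 4.9968 8.9607 12.1654] v=[1.1612 2.5930 -3.3912 -0.3631]
Step 6: x=[3.8084 5.9705 8.1610 12.0600] v=[-0.3430 4.8683 -3.9986 -0.5269]
Step 7: x=[3.6057 6.9487 7.6346 11.8108] v=[-1.0133 4.8910 -2.6318 -1.2461]
Step 8: x=[3.4579 7.5018 7.6667 11.3734] v=[-0.7389 2.7653 0.1604 -2.1871]

Answer: 3.4579 7.5018 7.6667 11.3734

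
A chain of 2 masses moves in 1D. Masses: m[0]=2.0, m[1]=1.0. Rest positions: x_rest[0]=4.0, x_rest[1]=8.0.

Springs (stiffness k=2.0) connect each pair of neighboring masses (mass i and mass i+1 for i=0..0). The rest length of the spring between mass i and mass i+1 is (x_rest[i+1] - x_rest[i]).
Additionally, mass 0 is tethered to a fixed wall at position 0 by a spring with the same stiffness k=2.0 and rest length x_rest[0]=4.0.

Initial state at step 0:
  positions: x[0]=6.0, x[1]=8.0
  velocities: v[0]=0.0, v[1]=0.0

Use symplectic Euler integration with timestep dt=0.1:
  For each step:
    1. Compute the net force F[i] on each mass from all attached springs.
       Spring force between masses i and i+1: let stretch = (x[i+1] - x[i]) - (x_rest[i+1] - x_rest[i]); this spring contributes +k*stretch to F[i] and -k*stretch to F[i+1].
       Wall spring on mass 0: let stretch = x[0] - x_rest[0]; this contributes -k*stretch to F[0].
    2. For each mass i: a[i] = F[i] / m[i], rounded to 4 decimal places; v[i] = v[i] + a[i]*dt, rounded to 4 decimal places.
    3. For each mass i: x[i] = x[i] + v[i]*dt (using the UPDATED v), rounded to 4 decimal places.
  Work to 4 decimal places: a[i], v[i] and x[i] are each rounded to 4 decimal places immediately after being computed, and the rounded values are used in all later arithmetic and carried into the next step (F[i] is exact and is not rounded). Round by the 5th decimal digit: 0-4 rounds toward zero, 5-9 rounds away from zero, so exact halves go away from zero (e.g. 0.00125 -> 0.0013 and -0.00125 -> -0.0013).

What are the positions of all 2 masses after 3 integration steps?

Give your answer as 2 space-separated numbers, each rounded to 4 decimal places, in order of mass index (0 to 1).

Answer: 5.7660 8.2321

Derivation:
Step 0: x=[6.0000 8.0000] v=[0.0000 0.0000]
Step 1: x=[5.9600 8.0400] v=[-0.4000 0.4000]
Step 2: x=[5.8812 8.1184] v=[-0.7880 0.7840]
Step 3: x=[5.7660 8.2321] v=[-1.1524 1.1366]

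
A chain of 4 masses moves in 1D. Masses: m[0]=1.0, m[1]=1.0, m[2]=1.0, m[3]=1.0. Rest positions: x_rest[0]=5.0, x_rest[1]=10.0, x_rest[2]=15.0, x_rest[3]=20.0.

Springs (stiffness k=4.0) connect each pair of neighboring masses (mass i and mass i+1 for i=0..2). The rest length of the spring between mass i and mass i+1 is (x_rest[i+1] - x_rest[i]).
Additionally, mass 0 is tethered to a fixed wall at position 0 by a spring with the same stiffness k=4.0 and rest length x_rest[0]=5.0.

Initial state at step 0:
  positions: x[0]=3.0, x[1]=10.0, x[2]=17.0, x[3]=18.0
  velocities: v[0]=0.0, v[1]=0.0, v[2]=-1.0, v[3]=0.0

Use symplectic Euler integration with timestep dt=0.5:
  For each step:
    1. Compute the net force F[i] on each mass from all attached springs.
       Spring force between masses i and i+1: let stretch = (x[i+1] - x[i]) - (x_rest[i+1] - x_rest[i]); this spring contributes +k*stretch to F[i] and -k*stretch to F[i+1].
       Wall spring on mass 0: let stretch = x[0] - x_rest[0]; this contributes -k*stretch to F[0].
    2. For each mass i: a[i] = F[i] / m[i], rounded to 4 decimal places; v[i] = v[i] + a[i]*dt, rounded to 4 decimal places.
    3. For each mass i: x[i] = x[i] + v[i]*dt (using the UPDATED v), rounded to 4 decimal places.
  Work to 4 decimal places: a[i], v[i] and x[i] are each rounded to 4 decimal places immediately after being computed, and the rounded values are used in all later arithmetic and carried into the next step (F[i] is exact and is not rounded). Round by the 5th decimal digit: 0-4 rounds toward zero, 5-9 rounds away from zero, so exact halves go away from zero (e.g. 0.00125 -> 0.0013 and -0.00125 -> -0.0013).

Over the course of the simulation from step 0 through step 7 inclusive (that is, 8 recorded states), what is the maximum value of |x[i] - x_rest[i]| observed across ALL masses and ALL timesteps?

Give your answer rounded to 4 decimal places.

Step 0: x=[3.0000 10.0000 17.0000 18.0000] v=[0.0000 0.0000 -1.0000 0.0000]
Step 1: x=[7.0000 10.0000 10.5000 22.0000] v=[8.0000 0.0000 -13.0000 8.0000]
Step 2: x=[7.0000 7.5000 15.0000 19.5000] v=[0.0000 -5.0000 9.0000 -5.0000]
Step 3: x=[0.5000 12.0000 16.5000 17.5000] v=[-13.0000 9.0000 3.0000 -4.0000]
Step 4: x=[5.0000 9.5000 14.5000 19.5000] v=[9.0000 -5.0000 -4.0000 4.0000]
Step 5: x=[9.0000 7.5000 12.5000 21.5000] v=[8.0000 -4.0000 -4.0000 4.0000]
Step 6: x=[2.5000 12.0000 14.5000 19.5000] v=[-13.0000 9.0000 4.0000 -4.0000]
Step 7: x=[3.0000 9.5000 19.0000 17.5000] v=[1.0000 -5.0000 9.0000 -4.0000]
Max displacement = 4.5000

Answer: 4.5000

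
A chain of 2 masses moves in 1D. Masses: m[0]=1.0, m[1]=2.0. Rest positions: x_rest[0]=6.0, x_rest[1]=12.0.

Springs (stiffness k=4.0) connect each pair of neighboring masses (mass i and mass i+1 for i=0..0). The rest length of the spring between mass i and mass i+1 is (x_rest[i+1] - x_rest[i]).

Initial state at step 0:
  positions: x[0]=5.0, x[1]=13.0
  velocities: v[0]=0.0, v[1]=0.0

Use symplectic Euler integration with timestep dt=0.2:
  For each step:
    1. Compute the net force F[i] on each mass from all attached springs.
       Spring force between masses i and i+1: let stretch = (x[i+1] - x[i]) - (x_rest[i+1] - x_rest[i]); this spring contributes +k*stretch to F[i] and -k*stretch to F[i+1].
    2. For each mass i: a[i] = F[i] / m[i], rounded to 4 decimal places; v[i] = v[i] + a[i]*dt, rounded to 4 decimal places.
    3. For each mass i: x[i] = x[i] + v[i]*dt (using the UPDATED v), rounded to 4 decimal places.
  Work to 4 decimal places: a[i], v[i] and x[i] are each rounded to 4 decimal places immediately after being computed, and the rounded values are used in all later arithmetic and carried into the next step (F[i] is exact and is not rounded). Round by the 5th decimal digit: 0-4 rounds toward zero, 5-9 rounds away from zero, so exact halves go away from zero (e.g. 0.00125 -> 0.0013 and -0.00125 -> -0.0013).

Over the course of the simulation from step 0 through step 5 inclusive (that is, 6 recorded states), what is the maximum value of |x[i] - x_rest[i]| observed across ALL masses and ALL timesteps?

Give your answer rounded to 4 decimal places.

Answer: 1.5894

Derivation:
Step 0: x=[5.0000 13.0000] v=[0.0000 0.0000]
Step 1: x=[5.3200 12.8400] v=[1.6000 -0.8000]
Step 2: x=[5.8832 12.5584] v=[2.8160 -1.4080]
Step 3: x=[6.5544 12.2228] v=[3.3562 -1.6781]
Step 4: x=[7.1726 11.9137] v=[3.0909 -1.5455]
Step 5: x=[7.5894 11.7053] v=[2.0838 -1.0419]
Max displacement = 1.5894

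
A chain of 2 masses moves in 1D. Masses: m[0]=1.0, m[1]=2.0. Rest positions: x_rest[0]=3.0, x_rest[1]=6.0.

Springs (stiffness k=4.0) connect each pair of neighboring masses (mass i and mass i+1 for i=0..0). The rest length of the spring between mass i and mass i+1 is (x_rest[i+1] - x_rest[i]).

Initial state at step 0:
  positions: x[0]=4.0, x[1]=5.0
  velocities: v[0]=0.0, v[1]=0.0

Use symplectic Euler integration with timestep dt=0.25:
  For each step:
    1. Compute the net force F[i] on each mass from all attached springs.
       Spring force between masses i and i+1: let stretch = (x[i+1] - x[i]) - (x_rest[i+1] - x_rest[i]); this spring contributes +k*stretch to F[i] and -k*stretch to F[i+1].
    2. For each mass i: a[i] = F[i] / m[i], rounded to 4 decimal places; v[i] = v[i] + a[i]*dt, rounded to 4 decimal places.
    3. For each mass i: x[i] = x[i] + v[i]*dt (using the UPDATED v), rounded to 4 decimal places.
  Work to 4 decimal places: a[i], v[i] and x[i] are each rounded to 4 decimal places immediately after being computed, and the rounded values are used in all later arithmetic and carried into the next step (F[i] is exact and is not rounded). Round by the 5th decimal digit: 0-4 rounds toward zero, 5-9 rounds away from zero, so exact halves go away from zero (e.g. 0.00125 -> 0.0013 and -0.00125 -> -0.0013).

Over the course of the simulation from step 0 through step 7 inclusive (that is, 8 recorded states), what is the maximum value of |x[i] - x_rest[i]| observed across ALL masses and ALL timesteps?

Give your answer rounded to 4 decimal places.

Step 0: x=[4.0000 5.0000] v=[0.0000 0.0000]
Step 1: x=[3.5000 5.2500] v=[-2.0000 1.0000]
Step 2: x=[2.6875 5.6563] v=[-3.2500 1.6250]
Step 3: x=[1.8672 6.0665] v=[-3.2812 1.6406]
Step 4: x=[1.3467 6.3268] v=[-2.0819 1.0410]
Step 5: x=[1.3213 6.3396] v=[-0.1018 0.0510]
Step 6: x=[1.8004 6.1001] v=[1.9165 -0.9582]
Step 7: x=[2.6045 5.6981] v=[3.2162 -1.6081]
Max displacement = 1.6787

Answer: 1.6787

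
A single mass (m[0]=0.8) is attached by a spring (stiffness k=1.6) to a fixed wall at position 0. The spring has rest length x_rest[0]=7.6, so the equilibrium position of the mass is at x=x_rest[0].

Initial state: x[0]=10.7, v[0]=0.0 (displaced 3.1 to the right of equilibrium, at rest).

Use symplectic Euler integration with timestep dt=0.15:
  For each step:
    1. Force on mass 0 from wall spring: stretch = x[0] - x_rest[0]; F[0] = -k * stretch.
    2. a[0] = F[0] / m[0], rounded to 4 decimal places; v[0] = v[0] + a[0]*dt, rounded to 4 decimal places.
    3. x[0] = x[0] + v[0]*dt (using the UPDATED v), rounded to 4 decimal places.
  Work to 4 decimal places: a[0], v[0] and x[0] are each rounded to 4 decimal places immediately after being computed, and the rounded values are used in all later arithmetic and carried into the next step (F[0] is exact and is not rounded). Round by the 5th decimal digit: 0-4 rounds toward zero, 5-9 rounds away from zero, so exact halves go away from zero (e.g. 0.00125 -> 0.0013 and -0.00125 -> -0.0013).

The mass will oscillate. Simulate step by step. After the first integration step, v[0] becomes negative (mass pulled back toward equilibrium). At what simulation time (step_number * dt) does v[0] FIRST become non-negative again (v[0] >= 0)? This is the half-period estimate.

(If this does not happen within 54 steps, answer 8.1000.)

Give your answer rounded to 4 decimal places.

Answer: 2.2500

Derivation:
Step 0: x=[10.7000] v=[0.0000]
Step 1: x=[10.5605] v=[-0.9300]
Step 2: x=[10.2878] v=[-1.8182]
Step 3: x=[9.8941] v=[-2.6245]
Step 4: x=[9.3972] v=[-3.3127]
Step 5: x=[8.8194] v=[-3.8519]
Step 6: x=[8.1867] v=[-4.2177]
Step 7: x=[7.5276] v=[-4.3937]
Step 8: x=[6.8718] v=[-4.3720]
Step 9: x=[6.2488] v=[-4.1535]
Step 10: x=[5.6866] v=[-3.7481]
Step 11: x=[5.2105] v=[-3.1741]
Step 12: x=[4.8419] v=[-2.4573]
Step 13: x=[4.5974] v=[-1.6299]
Step 14: x=[4.4880] v=[-0.7291]
Step 15: x=[4.5187] v=[0.2045]
First v>=0 after going negative at step 15, time=2.2500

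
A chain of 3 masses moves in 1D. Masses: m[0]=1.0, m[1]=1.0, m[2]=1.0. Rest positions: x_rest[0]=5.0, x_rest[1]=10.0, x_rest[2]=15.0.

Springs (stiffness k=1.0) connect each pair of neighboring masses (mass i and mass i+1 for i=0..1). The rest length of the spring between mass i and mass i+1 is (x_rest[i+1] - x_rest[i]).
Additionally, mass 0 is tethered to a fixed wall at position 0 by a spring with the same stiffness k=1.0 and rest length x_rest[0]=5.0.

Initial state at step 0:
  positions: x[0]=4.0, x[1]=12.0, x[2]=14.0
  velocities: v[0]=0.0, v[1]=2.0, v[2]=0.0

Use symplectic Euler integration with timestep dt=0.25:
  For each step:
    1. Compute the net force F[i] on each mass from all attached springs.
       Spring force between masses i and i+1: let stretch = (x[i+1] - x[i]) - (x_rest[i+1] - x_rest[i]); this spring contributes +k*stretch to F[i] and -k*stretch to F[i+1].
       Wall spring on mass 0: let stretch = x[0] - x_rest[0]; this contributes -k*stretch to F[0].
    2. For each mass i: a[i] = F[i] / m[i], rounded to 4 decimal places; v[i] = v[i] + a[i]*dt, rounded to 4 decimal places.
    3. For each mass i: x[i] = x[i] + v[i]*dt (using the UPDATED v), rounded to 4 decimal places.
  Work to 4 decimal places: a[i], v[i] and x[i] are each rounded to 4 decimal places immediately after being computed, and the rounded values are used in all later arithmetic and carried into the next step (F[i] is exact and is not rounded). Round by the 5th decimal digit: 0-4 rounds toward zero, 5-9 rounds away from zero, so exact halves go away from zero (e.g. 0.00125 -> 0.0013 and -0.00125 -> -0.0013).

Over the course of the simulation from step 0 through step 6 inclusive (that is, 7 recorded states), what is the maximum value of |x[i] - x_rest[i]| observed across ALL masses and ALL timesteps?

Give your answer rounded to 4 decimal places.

Step 0: x=[4.0000 12.0000 14.0000] v=[0.0000 2.0000 0.0000]
Step 1: x=[4.2500 12.1250 14.1875] v=[1.0000 0.5000 0.7500]
Step 2: x=[4.7266 11.8867 14.5586] v=[1.9063 -0.9531 1.4844]
Step 3: x=[5.3553 11.3679 15.0752] v=[2.5147 -2.0752 2.0664]
Step 4: x=[6.0251 10.7050 15.6726] v=[2.6790 -2.6515 2.3896]
Step 5: x=[6.6108 10.0601 16.2720] v=[2.3427 -2.5796 2.3977]
Step 6: x=[6.9989 9.5879 16.7957] v=[1.5523 -1.8890 2.0947]
Max displacement = 2.1250

Answer: 2.1250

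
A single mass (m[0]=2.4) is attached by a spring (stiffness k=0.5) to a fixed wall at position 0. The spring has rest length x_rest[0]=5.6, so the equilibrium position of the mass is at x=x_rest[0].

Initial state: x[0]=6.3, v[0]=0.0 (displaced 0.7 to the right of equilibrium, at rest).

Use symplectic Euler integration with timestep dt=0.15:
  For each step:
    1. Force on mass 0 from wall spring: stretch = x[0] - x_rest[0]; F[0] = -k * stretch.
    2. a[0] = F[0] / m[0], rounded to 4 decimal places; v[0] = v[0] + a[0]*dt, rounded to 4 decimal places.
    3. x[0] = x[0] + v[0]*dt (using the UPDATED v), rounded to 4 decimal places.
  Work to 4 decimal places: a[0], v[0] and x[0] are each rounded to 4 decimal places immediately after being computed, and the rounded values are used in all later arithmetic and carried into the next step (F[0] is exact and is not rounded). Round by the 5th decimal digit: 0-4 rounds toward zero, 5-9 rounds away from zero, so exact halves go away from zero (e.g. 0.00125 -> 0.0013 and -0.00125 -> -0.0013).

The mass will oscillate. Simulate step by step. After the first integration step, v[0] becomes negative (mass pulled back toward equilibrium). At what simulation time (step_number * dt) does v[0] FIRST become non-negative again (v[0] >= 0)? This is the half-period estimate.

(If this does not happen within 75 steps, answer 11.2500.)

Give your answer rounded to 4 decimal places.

Answer: 6.9000

Derivation:
Step 0: x=[6.3000] v=[0.0000]
Step 1: x=[6.2967] v=[-0.0219]
Step 2: x=[6.2901] v=[-0.0437]
Step 3: x=[6.2803] v=[-0.0653]
Step 4: x=[6.2673] v=[-0.0866]
Step 5: x=[6.2512] v=[-0.1075]
Step 6: x=[6.2320] v=[-0.1279]
Step 7: x=[6.2098] v=[-0.1477]
Step 8: x=[6.1848] v=[-0.1668]
Step 9: x=[6.1570] v=[-0.1851]
Step 10: x=[6.1266] v=[-0.2025]
Step 11: x=[6.0938] v=[-0.2190]
Step 12: x=[6.0586] v=[-0.2344]
Step 13: x=[6.0213] v=[-0.2487]
Step 14: x=[5.9820] v=[-0.2619]
Step 15: x=[5.9409] v=[-0.2738]
Step 16: x=[5.8982] v=[-0.2845]
Step 17: x=[5.8541] v=[-0.2938]
Step 18: x=[5.8088] v=[-0.3017]
Step 19: x=[5.7626] v=[-0.3082]
Step 20: x=[5.7156] v=[-0.3133]
Step 21: x=[5.6681] v=[-0.3169]
Step 22: x=[5.6203] v=[-0.3190]
Step 23: x=[5.5724] v=[-0.3196]
Step 24: x=[5.5246] v=[-0.3187]
Step 25: x=[5.4772] v=[-0.3163]
Step 26: x=[5.4303] v=[-0.3125]
Step 27: x=[5.3842] v=[-0.3072]
Step 28: x=[5.3391] v=[-0.3005]
Step 29: x=[5.2953] v=[-0.2923]
Step 30: x=[5.2529] v=[-0.2828]
Step 31: x=[5.2121] v=[-0.2720]
Step 32: x=[5.1731] v=[-0.2599]
Step 33: x=[5.1361] v=[-0.2466]
Step 34: x=[5.1013] v=[-0.2321]
Step 35: x=[5.0688] v=[-0.2165]
Step 36: x=[5.0388] v=[-0.1999]
Step 37: x=[5.0114] v=[-0.1824]
Step 38: x=[4.9868] v=[-0.1640]
Step 39: x=[4.9651] v=[-0.1448]
Step 40: x=[4.9464] v=[-0.1250]
Step 41: x=[4.9307] v=[-0.1046]
Step 42: x=[4.9181] v=[-0.0837]
Step 43: x=[4.9087] v=[-0.0624]
Step 44: x=[4.9026] v=[-0.0408]
Step 45: x=[4.8998] v=[-0.0190]
Step 46: x=[4.9002] v=[0.0029]
First v>=0 after going negative at step 46, time=6.9000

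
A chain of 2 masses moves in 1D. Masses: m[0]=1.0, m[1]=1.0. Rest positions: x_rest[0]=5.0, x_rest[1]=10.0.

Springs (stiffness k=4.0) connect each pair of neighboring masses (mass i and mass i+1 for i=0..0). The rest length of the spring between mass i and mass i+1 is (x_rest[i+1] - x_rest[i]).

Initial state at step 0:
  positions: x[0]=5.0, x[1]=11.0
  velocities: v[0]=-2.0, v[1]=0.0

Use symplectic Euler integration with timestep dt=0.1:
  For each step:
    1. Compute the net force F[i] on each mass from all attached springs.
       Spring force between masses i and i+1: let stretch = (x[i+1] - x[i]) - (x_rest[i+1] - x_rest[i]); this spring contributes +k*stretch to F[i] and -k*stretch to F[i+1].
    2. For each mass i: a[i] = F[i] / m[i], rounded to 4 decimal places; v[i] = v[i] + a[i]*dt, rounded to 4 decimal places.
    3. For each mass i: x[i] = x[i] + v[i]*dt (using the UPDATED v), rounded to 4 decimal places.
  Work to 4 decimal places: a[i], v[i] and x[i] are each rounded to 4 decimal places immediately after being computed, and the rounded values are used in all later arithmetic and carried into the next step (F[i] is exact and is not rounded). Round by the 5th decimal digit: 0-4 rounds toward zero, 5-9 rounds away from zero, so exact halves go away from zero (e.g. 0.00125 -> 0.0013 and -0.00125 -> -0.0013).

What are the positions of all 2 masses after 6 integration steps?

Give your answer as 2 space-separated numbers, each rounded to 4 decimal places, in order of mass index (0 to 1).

Answer: 4.6826 10.1174

Derivation:
Step 0: x=[5.0000 11.0000] v=[-2.0000 0.0000]
Step 1: x=[4.8400 10.9600] v=[-1.6000 -0.4000]
Step 2: x=[4.7248 10.8752] v=[-1.1520 -0.8480]
Step 3: x=[4.6556 10.7444] v=[-0.6918 -1.3082]
Step 4: x=[4.6300 10.5700] v=[-0.2563 -1.7437]
Step 5: x=[4.6420 10.3580] v=[0.1197 -2.1197]
Step 6: x=[4.6826 10.1174] v=[0.4061 -2.4061]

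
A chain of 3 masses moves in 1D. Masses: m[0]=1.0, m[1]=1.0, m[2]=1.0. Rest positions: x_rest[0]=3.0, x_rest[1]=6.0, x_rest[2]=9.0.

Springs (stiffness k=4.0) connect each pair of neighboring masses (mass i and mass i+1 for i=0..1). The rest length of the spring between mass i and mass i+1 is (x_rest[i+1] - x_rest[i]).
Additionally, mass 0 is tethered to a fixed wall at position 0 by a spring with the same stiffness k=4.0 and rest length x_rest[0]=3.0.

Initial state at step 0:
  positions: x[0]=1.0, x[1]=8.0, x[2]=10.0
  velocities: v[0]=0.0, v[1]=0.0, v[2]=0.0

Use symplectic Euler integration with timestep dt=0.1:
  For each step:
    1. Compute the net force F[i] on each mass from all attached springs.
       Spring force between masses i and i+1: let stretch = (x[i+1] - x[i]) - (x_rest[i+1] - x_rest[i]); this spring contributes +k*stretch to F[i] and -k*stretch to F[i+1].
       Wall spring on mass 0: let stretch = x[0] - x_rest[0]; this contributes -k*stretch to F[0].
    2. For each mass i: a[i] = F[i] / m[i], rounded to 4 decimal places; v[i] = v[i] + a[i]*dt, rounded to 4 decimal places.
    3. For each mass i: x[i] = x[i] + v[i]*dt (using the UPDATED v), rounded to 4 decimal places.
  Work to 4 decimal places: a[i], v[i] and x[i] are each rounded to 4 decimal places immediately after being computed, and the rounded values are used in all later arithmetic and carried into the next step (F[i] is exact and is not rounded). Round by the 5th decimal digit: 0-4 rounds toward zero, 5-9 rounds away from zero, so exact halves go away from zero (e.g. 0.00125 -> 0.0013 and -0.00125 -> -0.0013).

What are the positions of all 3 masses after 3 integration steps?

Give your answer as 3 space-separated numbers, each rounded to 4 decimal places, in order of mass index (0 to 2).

Step 0: x=[1.0000 8.0000 10.0000] v=[0.0000 0.0000 0.0000]
Step 1: x=[1.2400 7.8000 10.0400] v=[2.4000 -2.0000 0.4000]
Step 2: x=[1.6928 7.4272 10.1104] v=[4.5280 -3.7280 0.7040]
Step 3: x=[2.3073 6.9324 10.1935] v=[6.1446 -4.9485 0.8307]

Answer: 2.3073 6.9324 10.1935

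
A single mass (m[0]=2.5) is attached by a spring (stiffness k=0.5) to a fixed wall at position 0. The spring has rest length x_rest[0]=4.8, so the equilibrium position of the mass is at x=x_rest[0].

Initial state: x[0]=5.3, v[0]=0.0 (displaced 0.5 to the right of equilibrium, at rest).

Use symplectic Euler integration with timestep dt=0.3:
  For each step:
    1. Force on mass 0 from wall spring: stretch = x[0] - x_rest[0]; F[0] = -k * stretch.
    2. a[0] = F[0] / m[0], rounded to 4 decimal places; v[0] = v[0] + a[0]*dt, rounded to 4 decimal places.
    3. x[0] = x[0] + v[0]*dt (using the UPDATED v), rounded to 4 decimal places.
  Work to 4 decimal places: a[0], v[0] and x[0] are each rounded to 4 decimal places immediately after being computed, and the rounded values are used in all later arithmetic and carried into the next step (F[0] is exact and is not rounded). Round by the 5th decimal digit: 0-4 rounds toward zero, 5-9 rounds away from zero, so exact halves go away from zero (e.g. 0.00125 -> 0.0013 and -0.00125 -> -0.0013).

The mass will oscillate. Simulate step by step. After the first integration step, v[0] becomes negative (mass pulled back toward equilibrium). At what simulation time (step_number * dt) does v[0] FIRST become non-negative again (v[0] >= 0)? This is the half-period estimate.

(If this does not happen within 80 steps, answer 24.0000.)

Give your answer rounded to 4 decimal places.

Step 0: x=[5.3000] v=[0.0000]
Step 1: x=[5.2910] v=[-0.0300]
Step 2: x=[5.2732] v=[-0.0595]
Step 3: x=[5.2468] v=[-0.0879]
Step 4: x=[5.2124] v=[-0.1147]
Step 5: x=[5.1706] v=[-0.1395]
Step 6: x=[5.1221] v=[-0.1617]
Step 7: x=[5.0678] v=[-0.1810]
Step 8: x=[5.0087] v=[-0.1971]
Step 9: x=[4.9458] v=[-0.2096]
Step 10: x=[4.8803] v=[-0.2184]
Step 11: x=[4.8133] v=[-0.2232]
Step 12: x=[4.7461] v=[-0.2240]
Step 13: x=[4.6799] v=[-0.2208]
Step 14: x=[4.6158] v=[-0.2136]
Step 15: x=[4.5550] v=[-0.2026]
Step 16: x=[4.4986] v=[-0.1879]
Step 17: x=[4.4477] v=[-0.1698]
Step 18: x=[4.4031] v=[-0.1487]
Step 19: x=[4.3656] v=[-0.1249]
Step 20: x=[4.3360] v=[-0.0988]
Step 21: x=[4.3147] v=[-0.0710]
Step 22: x=[4.3021] v=[-0.0419]
Step 23: x=[4.2985] v=[-0.0120]
Step 24: x=[4.3039] v=[0.0181]
First v>=0 after going negative at step 24, time=7.2000

Answer: 7.2000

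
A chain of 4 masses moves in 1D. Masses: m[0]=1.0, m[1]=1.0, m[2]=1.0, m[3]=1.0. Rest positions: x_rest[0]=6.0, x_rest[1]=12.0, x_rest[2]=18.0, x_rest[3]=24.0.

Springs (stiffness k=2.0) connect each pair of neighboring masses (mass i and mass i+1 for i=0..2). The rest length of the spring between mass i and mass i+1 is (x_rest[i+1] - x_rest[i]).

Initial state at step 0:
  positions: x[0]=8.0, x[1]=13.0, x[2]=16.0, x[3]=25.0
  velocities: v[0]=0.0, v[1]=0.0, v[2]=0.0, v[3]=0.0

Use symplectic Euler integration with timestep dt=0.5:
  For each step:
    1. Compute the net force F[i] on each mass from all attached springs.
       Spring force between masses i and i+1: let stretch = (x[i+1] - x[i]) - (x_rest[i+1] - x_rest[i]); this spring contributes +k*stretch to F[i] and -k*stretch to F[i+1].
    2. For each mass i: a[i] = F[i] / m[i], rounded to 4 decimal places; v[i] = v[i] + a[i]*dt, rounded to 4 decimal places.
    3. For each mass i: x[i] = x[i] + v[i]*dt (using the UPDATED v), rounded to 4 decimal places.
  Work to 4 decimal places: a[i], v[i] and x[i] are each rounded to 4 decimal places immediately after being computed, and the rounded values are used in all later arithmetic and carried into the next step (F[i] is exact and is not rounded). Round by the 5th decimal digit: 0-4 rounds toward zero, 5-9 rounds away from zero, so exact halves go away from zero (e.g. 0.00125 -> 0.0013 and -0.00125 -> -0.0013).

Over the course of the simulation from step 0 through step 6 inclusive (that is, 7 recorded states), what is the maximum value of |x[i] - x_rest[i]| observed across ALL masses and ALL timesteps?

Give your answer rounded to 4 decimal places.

Step 0: x=[8.0000 13.0000 16.0000 25.0000] v=[0.0000 0.0000 0.0000 0.0000]
Step 1: x=[7.5000 12.0000 19.0000 23.5000] v=[-1.0000 -2.0000 6.0000 -3.0000]
Step 2: x=[6.2500 12.2500 20.7500 22.7500] v=[-2.5000 0.5000 3.5000 -1.5000]
Step 3: x=[5.0000 13.7500 19.2500 24.0000] v=[-2.5000 3.0000 -3.0000 2.5000]
Step 4: x=[5.1250 13.6250 17.3750 25.8750] v=[0.2500 -0.2500 -3.7500 3.7500]
Step 5: x=[6.5000 11.1250 17.8750 26.5000] v=[2.7500 -5.0000 1.0000 1.2500]
Step 6: x=[7.1875 9.6875 19.3125 25.8125] v=[1.3750 -2.8750 2.8750 -1.3750]
Max displacement = 2.7500

Answer: 2.7500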